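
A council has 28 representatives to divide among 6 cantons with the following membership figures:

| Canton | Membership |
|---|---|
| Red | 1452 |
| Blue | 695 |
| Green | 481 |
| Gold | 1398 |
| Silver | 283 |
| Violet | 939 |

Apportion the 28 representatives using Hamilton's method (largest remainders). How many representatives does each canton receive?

Red 8, Blue 4, Green 3, Gold 7, Silver 1, Violet 5

Total 5248; standard divisor 5248/28 ≈ 187.429.
Standard quotas: Red 7.747, Blue 3.708, Green 2.566, Gold 7.459, Silver 1.510, Violet 5.010.
Lower quotas: Red 7, Blue 3, Green 2, Gold 7, Silver 1, Violet 5 (sum 25, leaving 3 seats).
Remainders in descending order: Red 0.747, Blue 0.708, Green 0.566, Silver 0.510, Gold 0.459, Violet 0.010.
The surplus seats go to Red, Blue, Green.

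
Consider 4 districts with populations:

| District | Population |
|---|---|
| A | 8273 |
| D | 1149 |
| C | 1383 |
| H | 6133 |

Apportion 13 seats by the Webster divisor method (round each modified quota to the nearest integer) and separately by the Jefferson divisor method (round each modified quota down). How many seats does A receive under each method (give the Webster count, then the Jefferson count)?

6 and 7

Webster: A 6, D 1, C 1, H 5.
Jefferson: A 7, D 0, C 1, H 5.
A gets 6 under Webster and 7 under Jefferson.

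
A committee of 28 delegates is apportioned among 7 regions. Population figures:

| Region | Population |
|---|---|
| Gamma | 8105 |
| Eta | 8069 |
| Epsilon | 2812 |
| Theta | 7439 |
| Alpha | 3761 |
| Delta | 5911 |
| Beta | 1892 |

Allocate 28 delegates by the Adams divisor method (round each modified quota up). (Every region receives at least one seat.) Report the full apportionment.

Gamma: 6, Eta: 6, Epsilon: 2, Theta: 5, Alpha: 3, Delta: 4, Beta: 2

Standard divisor 37989/28 ≈ 1356.75; standard quotas: Gamma 5.974, Eta 5.947, Epsilon 2.073, Theta 5.483, Alpha 2.772, Delta 4.357, Beta 1.395.
Rounding up gives 6, 6, 3, 6, 3, 5, 2 = 31 seats, so the divisor must be adjusted.
With modified divisor 1600: modified quotas Gamma 5.066, Eta 5.043, Epsilon 1.758, Theta 4.649, Alpha 2.351, Delta 3.694, Beta 1.183.
Rounding up: Gamma 6, Eta 6, Epsilon 2, Theta 5, Alpha 3, Delta 4, Beta 2 (total 28).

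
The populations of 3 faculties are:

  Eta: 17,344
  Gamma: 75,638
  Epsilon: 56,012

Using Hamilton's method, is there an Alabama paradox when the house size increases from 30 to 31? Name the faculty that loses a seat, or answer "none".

At 30 seats: Eta 4, Gamma 15, Epsilon 11.
At 31 seats: Eta 3, Gamma 16, Epsilon 12.
Eta drops from 4 to 3.

Eta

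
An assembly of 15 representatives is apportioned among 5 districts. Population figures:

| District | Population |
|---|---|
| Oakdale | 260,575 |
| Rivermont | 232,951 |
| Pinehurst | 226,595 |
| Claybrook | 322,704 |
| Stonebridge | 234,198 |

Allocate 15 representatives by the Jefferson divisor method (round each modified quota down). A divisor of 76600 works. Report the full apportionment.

Oakdale 3, Rivermont 3, Pinehurst 2, Claybrook 4, Stonebridge 3

With modified divisor 76600: modified quotas Oakdale 3.402, Rivermont 3.041, Pinehurst 2.958, Claybrook 4.213, Stonebridge 3.057.
Rounding down: Oakdale 3, Rivermont 3, Pinehurst 2, Claybrook 4, Stonebridge 3 (total 15).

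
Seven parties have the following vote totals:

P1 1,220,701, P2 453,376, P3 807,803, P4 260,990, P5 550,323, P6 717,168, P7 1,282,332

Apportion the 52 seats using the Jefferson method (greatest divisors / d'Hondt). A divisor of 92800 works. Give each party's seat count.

P1=13, P2=4, P3=8, P4=2, P5=5, P6=7, P7=13

With modified divisor 92800: modified quotas P1 13.154, P2 4.886, P3 8.705, P4 2.812, P5 5.930, P6 7.728, P7 13.818.
Rounding down: P1 13, P2 4, P3 8, P4 2, P5 5, P6 7, P7 13 (total 52).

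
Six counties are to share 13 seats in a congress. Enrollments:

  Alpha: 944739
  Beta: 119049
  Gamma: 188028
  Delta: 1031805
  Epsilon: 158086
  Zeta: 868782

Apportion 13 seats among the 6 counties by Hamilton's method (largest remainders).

The standard divisor is 3310489/13 = 254653.
Standard quotas: Alpha 3.7099, Beta 0.4675, Gamma 0.7384, Delta 4.0518, Epsilon 0.6208, Zeta 3.4116.
Lower quotas: Alpha 3, Beta 0, Gamma 0, Delta 4, Epsilon 0, Zeta 3 (sum 10, leaving 3 seats).
Remainders in descending order: Gamma 0.7384, Alpha 0.7099, Epsilon 0.6208, Beta 0.4675, Zeta 0.4116, Delta 0.0518.
The surplus seats go to Gamma, Alpha, Epsilon.

Alpha: 4; Beta: 0; Gamma: 1; Delta: 4; Epsilon: 1; Zeta: 3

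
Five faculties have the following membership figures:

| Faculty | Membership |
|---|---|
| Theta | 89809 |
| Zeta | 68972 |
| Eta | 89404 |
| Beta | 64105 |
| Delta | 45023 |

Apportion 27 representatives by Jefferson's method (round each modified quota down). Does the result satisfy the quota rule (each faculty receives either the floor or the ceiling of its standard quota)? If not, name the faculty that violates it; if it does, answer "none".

none

Standard quotas: Theta 6.786, Zeta 5.212, Eta 6.756, Beta 4.844, Delta 3.402.
Jefferson allocation: Theta 7, Zeta 5, Eta 7, Beta 5, Delta 3.
Every allocation lies between the lower and upper quota.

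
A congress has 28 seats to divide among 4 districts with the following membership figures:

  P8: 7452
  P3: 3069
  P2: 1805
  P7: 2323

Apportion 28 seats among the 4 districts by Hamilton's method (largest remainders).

P8: 14, P3: 6, P2: 4, P7: 4

The standard divisor is 14649/28 ≈ 523.179.
Standard quotas: P8 14.2437, P3 5.8661, P2 3.4501, P7 4.4402.
Lower quotas: P8 14, P3 5, P2 3, P7 4 (sum 26, leaving 2 seats).
Remainders in descending order: P3 0.8661, P2 0.4501, P7 0.4402, P8 0.2437.
The surplus seats go to P3, P2.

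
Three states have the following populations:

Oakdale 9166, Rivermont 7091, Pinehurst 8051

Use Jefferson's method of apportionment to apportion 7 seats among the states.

Standard divisor 24308/7 ≈ 3472.571; standard quotas: Oakdale 2.640, Rivermont 2.042, Pinehurst 2.318.
Rounding down gives 2, 2, 2 = 6 seats, so the divisor must be adjusted.
With modified divisor 2900: modified quotas Oakdale 3.161, Rivermont 2.445, Pinehurst 2.776.
Rounding down: Oakdale 3, Rivermont 2, Pinehurst 2 (total 7).

Oakdale=3, Rivermont=2, Pinehurst=2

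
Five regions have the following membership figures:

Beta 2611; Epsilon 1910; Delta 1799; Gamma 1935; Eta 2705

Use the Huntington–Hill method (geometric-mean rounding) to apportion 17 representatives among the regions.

Beta=4; Epsilon=3; Delta=3; Gamma=3; Eta=4

With divisor 670: modified quotas Beta 3.897, Epsilon 2.851, Delta 2.685, Gamma 2.888, Eta 4.037.
Geometric-mean thresholds: Beta √(3·4)=3.464, Epsilon √(2·3)=2.449, Delta √(2·3)=2.449, Gamma √(2·3)=2.449, Eta √(4·5)=4.472.
Each quota rounded against its threshold gives Beta 4, Epsilon 3, Delta 3, Gamma 3, Eta 4 (total 17).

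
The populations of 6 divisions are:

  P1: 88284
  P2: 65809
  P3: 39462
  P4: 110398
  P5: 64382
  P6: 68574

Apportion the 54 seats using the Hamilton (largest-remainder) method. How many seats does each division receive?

Standard divisor: 436909 ÷ 54 ≈ 8090.907.
Standard quotas: P1 10.9115, P2 8.1337, P3 4.8773, P4 13.6447, P5 7.9573, P6 8.4754.
Lower quotas: P1 10, P2 8, P3 4, P4 13, P5 7, P6 8 (sum 50, leaving 4 seats).
Remainders in descending order: P5 0.9573, P1 0.9115, P3 0.8773, P4 0.6447, P6 0.4754, P2 0.1337.
The surplus seats go to P5, P1, P3, P4.

P1 11, P2 8, P3 5, P4 14, P5 8, P6 8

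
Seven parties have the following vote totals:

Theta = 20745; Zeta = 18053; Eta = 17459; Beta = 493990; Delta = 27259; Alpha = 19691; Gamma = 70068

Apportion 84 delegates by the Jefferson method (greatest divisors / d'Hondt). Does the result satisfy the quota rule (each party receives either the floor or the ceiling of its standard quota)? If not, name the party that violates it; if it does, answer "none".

Beta

Standard quotas: Theta 2.612, Zeta 2.273, Eta 2.198, Beta 62.187, Delta 3.432, Alpha 2.479, Gamma 8.821.
Jefferson allocation: Theta 2, Zeta 2, Eta 2, Beta 64, Delta 3, Alpha 2, Gamma 9.
Beta has quota 62.187 (lower 62, upper 63) but receives 64 — outside the quota interval.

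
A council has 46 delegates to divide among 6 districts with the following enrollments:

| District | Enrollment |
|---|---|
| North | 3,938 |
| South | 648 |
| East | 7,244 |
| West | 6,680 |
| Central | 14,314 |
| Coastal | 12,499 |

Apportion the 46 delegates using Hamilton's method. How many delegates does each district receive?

North: 4; South: 1; East: 7; West: 7; Central: 14; Coastal: 13

Total 45323; standard divisor 45323/46 ≈ 985.283.
Standard quotas: North 3.9968, South 0.6577, East 7.3522, West 6.7798, Central 14.5278, Coastal 12.6857.
Lower quotas: North 3, South 0, East 7, West 6, Central 14, Coastal 12 (sum 42, leaving 4 seats).
Remainders in descending order: North 0.9968, West 0.7798, Coastal 0.6857, South 0.6577, Central 0.5278, East 0.3522.
Largest remainders: North, West, Coastal, South receive the extra seats.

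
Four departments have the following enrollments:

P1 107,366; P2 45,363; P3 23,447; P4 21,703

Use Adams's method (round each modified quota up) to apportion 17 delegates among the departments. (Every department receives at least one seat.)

P1 9; P2 4; P3 2; P4 2

Standard divisor 197879/17 ≈ 11639.941; standard quotas: P1 9.224, P2 3.897, P3 2.014, P4 1.865.
Rounding up gives 10, 4, 3, 2 = 19 seats, so the divisor must be adjusted.
With modified divisor 12700: modified quotas P1 8.454, P2 3.572, P3 1.846, P4 1.709.
Rounding up: P1 9, P2 4, P3 2, P4 2 (total 17).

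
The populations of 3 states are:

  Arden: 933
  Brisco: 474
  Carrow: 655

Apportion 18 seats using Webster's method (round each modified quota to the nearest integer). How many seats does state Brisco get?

4

Standard divisor 2062/18 ≈ 114.556; standard quotas: Arden 8.145, Brisco 4.138, Carrow 5.718.
Rounding to the nearest integer gives Arden 8, Brisco 4, Carrow 6 — total 18, matching the house size, so no adjustment is needed.
Brisco receives 4.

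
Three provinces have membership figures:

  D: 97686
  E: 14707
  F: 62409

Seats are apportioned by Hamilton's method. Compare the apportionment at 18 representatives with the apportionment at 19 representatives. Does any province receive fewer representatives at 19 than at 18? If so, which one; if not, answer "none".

At 18 seats: D 10, E 2, F 6.
At 19 seats: D 11, E 1, F 7.
E drops from 2 to 1.

E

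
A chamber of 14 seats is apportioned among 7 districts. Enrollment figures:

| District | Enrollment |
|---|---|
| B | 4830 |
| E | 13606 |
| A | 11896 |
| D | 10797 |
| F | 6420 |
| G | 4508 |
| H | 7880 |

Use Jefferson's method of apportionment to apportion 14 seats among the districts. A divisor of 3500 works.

B=1; E=3; A=3; D=3; F=1; G=1; H=2

With modified divisor 3500: modified quotas B 1.380, E 3.887, A 3.399, D 3.085, F 1.834, G 1.288, H 2.251.
Rounding down: B 1, E 3, A 3, D 3, F 1, G 1, H 2 (total 14).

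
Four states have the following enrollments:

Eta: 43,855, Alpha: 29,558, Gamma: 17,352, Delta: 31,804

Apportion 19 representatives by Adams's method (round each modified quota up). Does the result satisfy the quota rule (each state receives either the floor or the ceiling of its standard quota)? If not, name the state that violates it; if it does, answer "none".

Standard quotas: Eta 6.798, Alpha 4.582, Gamma 2.690, Delta 4.930.
Adams allocation: Eta 6, Alpha 5, Gamma 3, Delta 5.
Every allocation lies between the lower and upper quota.

none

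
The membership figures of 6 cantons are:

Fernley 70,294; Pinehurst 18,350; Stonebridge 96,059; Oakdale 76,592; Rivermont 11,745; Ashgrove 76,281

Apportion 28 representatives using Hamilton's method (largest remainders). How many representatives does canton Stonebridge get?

Total 349321; standard divisor 349321/28 ≈ 12475.75.
Standard quotas: Fernley 5.6345, Pinehurst 1.4709, Stonebridge 7.6997, Oakdale 6.1393, Rivermont 0.9414, Ashgrove 6.1143.
Lower quotas: Fernley 5, Pinehurst 1, Stonebridge 7, Oakdale 6, Rivermont 0, Ashgrove 6 (sum 25, leaving 3 seats).
Remainders in descending order: Rivermont 0.9414, Stonebridge 0.6997, Fernley 0.6345, Pinehurst 0.4709, Oakdale 0.1393, Ashgrove 0.1143.
Largest remainders: Rivermont, Stonebridge, Fernley receive the extra seats.
Stonebridge receives 8.

8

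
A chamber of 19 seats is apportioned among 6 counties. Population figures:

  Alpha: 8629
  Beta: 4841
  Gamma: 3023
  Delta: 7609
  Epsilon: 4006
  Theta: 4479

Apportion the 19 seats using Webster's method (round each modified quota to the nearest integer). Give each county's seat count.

Alpha 5; Beta 3; Gamma 2; Delta 4; Epsilon 2; Theta 3

Standard divisor 32587/19 ≈ 1715.105; standard quotas: Alpha 5.031, Beta 2.823, Gamma 1.763, Delta 4.436, Epsilon 2.336, Theta 2.612.
Rounding to the nearest integer gives Alpha 5, Beta 3, Gamma 2, Delta 4, Epsilon 2, Theta 3 — total 19, matching the house size, so no adjustment is needed.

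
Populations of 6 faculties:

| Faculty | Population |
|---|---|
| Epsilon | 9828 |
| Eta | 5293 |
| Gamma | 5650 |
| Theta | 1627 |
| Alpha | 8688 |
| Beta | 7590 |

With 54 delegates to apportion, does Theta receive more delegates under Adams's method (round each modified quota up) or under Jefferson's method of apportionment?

Adams

Adams: Epsilon 13, Eta 7, Gamma 8, Theta 3, Alpha 12, Beta 11.
Jefferson: Epsilon 14, Eta 7, Gamma 8, Theta 2, Alpha 12, Beta 11.
Theta gets 3 under Adams and 2 under Jefferson.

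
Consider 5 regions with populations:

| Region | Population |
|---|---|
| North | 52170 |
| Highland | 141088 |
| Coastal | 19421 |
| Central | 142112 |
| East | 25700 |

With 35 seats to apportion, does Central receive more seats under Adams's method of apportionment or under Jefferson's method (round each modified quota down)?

Adams: North 5, Highland 12, Coastal 2, Central 13, East 3.
Jefferson: North 5, Highland 13, Coastal 1, Central 14, East 2.
Central gets 13 under Adams and 14 under Jefferson.

Jefferson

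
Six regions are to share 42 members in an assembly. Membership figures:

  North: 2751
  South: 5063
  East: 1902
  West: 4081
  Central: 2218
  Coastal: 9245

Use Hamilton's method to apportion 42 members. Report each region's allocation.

North 5, South 8, East 3, West 7, Central 4, Coastal 15

Total 25260; standard divisor 25260/42 ≈ 601.429.
Standard quotas: North 4.5741, South 8.4183, East 3.1625, West 6.7855, Central 3.6879, Coastal 15.3717.
Lower quotas: North 4, South 8, East 3, West 6, Central 3, Coastal 15 (sum 39, leaving 3 seats).
Remainders in descending order: West 0.7855, Central 0.6879, North 0.5741, South 0.4183, Coastal 0.3717, East 0.1625.
Largest remainders: West, Central, North receive the extra seats.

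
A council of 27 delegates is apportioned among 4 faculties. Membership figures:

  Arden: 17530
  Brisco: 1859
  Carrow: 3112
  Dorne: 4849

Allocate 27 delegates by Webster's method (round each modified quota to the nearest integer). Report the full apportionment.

Standard divisor 27350/27 ≈ 1012.963; standard quotas: Arden 17.306, Brisco 1.835, Carrow 3.072, Dorne 4.787.
Rounding to the nearest integer gives Arden 17, Brisco 2, Carrow 3, Dorne 5 — total 27, matching the house size, so no adjustment is needed.

Arden 17, Brisco 2, Carrow 3, Dorne 5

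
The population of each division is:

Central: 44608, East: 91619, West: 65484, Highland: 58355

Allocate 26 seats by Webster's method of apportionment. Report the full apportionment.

Standard divisor 260066/26 ≈ 10002.538; standard quotas: Central 4.460, East 9.160, West 6.547, Highland 5.834.
Rounding to the nearest integer gives Central 4, East 9, West 7, Highland 6 — total 26, matching the house size, so no adjustment is needed.

Central: 4, East: 9, West: 7, Highland: 6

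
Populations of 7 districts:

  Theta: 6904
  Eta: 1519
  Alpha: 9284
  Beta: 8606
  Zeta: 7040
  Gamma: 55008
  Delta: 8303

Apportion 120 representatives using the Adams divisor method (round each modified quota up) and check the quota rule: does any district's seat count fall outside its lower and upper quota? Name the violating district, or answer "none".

Standard quotas: Theta 8.571, Eta 1.886, Alpha 11.525, Beta 10.684, Zeta 8.740, Gamma 68.288, Delta 10.307.
Adams allocation: Theta 9, Eta 2, Alpha 12, Beta 11, Zeta 9, Gamma 67, Delta 10.
Gamma has quota 68.288 (lower 68, upper 69) but receives 67 — outside the quota interval.

Gamma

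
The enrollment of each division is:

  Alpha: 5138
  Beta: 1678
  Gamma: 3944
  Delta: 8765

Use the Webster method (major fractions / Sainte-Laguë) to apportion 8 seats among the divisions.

Alpha=2; Beta=1; Gamma=2; Delta=3

Standard divisor 19525/8 ≈ 2440.625; standard quotas: Alpha 2.105, Beta 0.688, Gamma 1.616, Delta 3.591.
Rounding to the nearest integer gives 2, 1, 2, 4 = 9 seats, so the divisor must be adjusted.
With modified divisor 2570: modified quotas Alpha 1.999, Beta 0.653, Gamma 1.535, Delta 3.411.
Rounding to the nearest integer: Alpha 2, Beta 1, Gamma 2, Delta 3 (total 8).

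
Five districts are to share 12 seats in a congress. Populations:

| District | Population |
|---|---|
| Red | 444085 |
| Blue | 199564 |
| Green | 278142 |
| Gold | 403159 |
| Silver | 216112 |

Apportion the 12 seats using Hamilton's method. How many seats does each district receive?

Red 3, Blue 2, Green 2, Gold 3, Silver 2

Total 1541062; standard divisor 1541062/12 ≈ 128421.833.
Standard quotas: Red 3.4580, Blue 1.5540, Green 2.1658, Gold 3.1393, Silver 1.6828.
Lower quotas: Red 3, Blue 1, Green 2, Gold 3, Silver 1 (sum 10, leaving 2 seats).
Remainders in descending order: Silver 0.6828, Blue 0.5540, Red 0.4580, Green 0.1658, Gold 0.1393.
The surplus seats go to Silver, Blue.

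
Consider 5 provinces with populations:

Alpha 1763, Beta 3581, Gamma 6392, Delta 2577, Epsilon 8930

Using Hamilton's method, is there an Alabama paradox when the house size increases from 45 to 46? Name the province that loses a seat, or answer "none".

Alpha

At 45 seats: Alpha 4, Beta 7, Gamma 12, Delta 5, Epsilon 17.
At 46 seats: Alpha 3, Beta 7, Gamma 13, Delta 5, Epsilon 18.
Alpha drops from 4 to 3.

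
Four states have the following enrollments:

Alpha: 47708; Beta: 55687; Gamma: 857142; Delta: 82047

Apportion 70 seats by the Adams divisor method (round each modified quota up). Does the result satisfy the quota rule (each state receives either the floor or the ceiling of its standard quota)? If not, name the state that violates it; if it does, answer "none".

Gamma

Standard quotas: Alpha 3.203, Beta 3.739, Gamma 57.549, Delta 5.509.
Adams allocation: Alpha 4, Beta 4, Gamma 56, Delta 6.
Gamma has quota 57.549 (lower 57, upper 58) but receives 56 — outside the quota interval.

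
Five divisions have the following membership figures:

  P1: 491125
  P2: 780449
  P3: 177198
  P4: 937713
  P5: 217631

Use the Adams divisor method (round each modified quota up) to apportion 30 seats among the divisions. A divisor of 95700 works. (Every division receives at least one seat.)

P1 6, P2 9, P3 2, P4 10, P5 3

With modified divisor 95700: modified quotas P1 5.132, P2 8.155, P3 1.852, P4 9.798, P5 2.274.
Rounding up: P1 6, P2 9, P3 2, P4 10, P5 3 (total 30).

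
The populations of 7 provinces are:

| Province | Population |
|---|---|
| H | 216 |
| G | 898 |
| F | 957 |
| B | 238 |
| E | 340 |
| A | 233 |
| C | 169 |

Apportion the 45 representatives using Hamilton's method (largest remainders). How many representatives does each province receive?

The standard divisor is 3051/45 ≈ 67.8.
Standard quotas: H 3.186, G 13.245, F 14.115, B 3.510, E 5.015, A 3.437, C 2.493.
Lower quotas: H 3, G 13, F 14, B 3, E 5, A 3, C 2 (sum 43, leaving 2 seats).
Remainders in descending order: B 0.510, C 0.493, A 0.437, G 0.245, H 0.186, F 0.115, E 0.015.
Largest remainders: B, C receive the extra seats.

H 3, G 13, F 14, B 4, E 5, A 3, C 3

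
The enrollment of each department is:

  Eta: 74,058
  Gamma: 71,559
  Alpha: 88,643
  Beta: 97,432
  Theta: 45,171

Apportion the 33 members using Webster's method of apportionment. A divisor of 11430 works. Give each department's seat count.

With modified divisor 11430: modified quotas Eta 6.479, Gamma 6.261, Alpha 7.755, Beta 8.524, Theta 3.952.
Rounding to the nearest integer: Eta 6, Gamma 6, Alpha 8, Beta 9, Theta 4 (total 33).

Eta 6, Gamma 6, Alpha 8, Beta 9, Theta 4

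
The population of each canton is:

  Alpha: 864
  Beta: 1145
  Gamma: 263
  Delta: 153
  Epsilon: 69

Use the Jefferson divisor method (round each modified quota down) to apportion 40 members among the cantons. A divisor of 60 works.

With modified divisor 60: modified quotas Alpha 14.400, Beta 19.083, Gamma 4.383, Delta 2.550, Epsilon 1.150.
Rounding down: Alpha 14, Beta 19, Gamma 4, Delta 2, Epsilon 1 (total 40).

Alpha 14, Beta 19, Gamma 4, Delta 2, Epsilon 1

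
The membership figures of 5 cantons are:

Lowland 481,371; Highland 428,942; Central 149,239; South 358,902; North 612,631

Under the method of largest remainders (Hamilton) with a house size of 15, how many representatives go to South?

The standard divisor is 2031085/15 ≈ 135405.667.
Standard quotas: Lowland 3.5550, Highland 3.1678, Central 1.1022, South 2.6506, North 4.5244.
Lower quotas: Lowland 3, Highland 3, Central 1, South 2, North 4 (sum 13, leaving 2 seats).
Remainders in descending order: South 0.6506, Lowland 0.5550, North 0.5244, Highland 0.1678, Central 0.1022.
Largest remainders: South, Lowland receive the extra seats.
South receives 3.

3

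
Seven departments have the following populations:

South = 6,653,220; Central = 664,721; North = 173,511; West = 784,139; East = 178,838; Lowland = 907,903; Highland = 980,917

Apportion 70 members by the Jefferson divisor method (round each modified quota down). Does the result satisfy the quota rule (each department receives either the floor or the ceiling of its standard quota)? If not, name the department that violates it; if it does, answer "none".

Standard quotas: South 45.027, Central 4.499, North 1.174, West 5.307, East 1.210, Lowland 6.144, Highland 6.639.
Jefferson allocation: South 47, Central 4, North 1, West 5, East 1, Lowland 6, Highland 6.
South has quota 45.027 (lower 45, upper 46) but receives 47 — outside the quota interval.

South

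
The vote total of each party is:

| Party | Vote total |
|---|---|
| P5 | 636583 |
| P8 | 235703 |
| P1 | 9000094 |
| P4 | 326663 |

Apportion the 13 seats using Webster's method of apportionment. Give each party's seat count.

P5 1; P8 0; P1 12; P4 0

Standard divisor 10199043/13 ≈ 784541.769; standard quotas: P5 0.811, P8 0.300, P1 11.472, P4 0.416.
Rounding to the nearest integer gives 1, 0, 11, 0 = 12 seats, so the divisor must be adjusted.
With modified divisor 751300: modified quotas P5 0.847, P8 0.314, P1 11.979, P4 0.435.
Rounding to the nearest integer: P5 1, P8 0, P1 12, P4 0 (total 13).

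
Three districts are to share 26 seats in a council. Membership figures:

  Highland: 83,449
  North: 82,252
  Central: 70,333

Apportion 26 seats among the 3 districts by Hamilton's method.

Standard divisor: 236034 ÷ 26 ≈ 9078.231.
Standard quotas: Highland 9.1922, North 9.0604, Central 7.7474.
Lower quotas: Highland 9, North 9, Central 7 (sum 25, leaving 1 seat).
Remainders in descending order: Central 0.7474, Highland 0.1922, North 0.0604.
The surplus seat goes to Central.

Highland=9, North=9, Central=8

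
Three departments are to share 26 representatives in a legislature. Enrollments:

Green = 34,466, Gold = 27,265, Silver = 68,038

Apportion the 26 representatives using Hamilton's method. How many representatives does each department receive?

Total 129769; standard divisor 129769/26 ≈ 4991.115.
Standard quotas: Green 6.9055, Gold 5.4627, Silver 13.6318.
Lower quotas: Green 6, Gold 5, Silver 13 (sum 24, leaving 2 seats).
Remainders in descending order: Green 0.9055, Silver 0.6318, Gold 0.4627.
The surplus seats go to Green, Silver.

Green: 7, Gold: 5, Silver: 14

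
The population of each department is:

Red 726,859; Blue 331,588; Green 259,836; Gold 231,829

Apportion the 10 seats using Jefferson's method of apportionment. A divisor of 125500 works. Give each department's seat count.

Red 5; Blue 2; Green 2; Gold 1

With modified divisor 125500: modified quotas Red 5.792, Blue 2.642, Green 2.070, Gold 1.847.
Rounding down: Red 5, Blue 2, Green 2, Gold 1 (total 10).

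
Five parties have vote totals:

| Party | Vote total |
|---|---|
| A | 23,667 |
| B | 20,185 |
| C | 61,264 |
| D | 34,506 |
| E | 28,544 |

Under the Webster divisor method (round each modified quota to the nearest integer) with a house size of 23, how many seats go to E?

Standard divisor 168166/23 ≈ 7311.565; standard quotas: A 3.237, B 2.761, C 8.379, D 4.719, E 3.904.
Rounding to the nearest integer gives A 3, B 3, C 8, D 5, E 4 — total 23, matching the house size, so no adjustment is needed.
E receives 4.

4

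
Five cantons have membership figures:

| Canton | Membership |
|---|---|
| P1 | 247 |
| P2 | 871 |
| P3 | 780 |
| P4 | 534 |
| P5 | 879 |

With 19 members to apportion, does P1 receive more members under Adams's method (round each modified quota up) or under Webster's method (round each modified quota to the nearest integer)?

Adams

Adams: P1 2, P2 5, P3 4, P4 3, P5 5.
Webster: P1 1, P2 5, P3 5, P4 3, P5 5.
P1 gets 2 under Adams and 1 under Webster.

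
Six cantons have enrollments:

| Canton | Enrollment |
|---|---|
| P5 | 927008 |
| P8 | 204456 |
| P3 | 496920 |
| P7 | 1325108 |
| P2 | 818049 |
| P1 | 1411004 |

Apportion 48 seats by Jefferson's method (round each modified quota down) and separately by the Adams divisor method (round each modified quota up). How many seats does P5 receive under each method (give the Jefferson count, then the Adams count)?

9 and 8

Jefferson: P5 9, P8 2, P3 4, P7 12, P2 8, P1 13.
Adams: P5 8, P8 2, P3 5, P7 12, P2 8, P1 13.
P5 gets 9 under Jefferson and 8 under Adams.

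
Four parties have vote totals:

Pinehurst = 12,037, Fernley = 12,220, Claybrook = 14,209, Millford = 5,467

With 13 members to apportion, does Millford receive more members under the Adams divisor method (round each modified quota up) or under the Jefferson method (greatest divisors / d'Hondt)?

Adams

Adams: Pinehurst 3, Fernley 4, Claybrook 4, Millford 2.
Jefferson: Pinehurst 4, Fernley 4, Claybrook 4, Millford 1.
Millford gets 2 under Adams and 1 under Jefferson.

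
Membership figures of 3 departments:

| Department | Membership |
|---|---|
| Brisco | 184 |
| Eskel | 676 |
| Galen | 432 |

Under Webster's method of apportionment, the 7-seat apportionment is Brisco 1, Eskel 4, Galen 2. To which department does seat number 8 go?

Galen

Priority for the next seat is population ÷ (current seats + 0.5).
Priorities: Brisco 122.667, Eskel 150.222, Galen 172.800.
Highest priority: Galen.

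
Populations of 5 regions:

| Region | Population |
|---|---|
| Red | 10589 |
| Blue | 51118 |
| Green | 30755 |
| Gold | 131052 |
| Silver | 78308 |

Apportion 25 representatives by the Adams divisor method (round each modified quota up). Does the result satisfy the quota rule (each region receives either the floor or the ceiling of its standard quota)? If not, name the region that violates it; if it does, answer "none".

Standard quotas: Red 0.877, Blue 4.234, Green 2.547, Gold 10.855, Silver 6.486.
Adams allocation: Red 1, Blue 4, Green 3, Gold 11, Silver 6.
Every allocation lies between the lower and upper quota.

none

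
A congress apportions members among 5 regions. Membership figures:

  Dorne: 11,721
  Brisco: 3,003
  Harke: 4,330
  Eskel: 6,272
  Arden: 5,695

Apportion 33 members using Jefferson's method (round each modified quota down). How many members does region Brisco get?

3

Standard divisor 31021/33 ≈ 940.03; standard quotas: Dorne 12.469, Brisco 3.195, Harke 4.606, Eskel 6.672, Arden 6.058.
Rounding down gives 12, 3, 4, 6, 6 = 31 seats, so the divisor must be adjusted.
With modified divisor 880: modified quotas Dorne 13.319, Brisco 3.413, Harke 4.920, Eskel 7.127, Arden 6.472.
Rounding down: Dorne 13, Brisco 3, Harke 4, Eskel 7, Arden 6 (total 33).
Brisco receives 3.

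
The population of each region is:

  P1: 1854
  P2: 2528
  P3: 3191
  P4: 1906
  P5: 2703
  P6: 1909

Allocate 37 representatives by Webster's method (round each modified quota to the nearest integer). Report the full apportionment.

P1: 5; P2: 7; P3: 8; P4: 5; P5: 7; P6: 5

Standard divisor 14091/37 ≈ 380.838; standard quotas: P1 4.868, P2 6.638, P3 8.379, P4 5.005, P5 7.098, P6 5.013.
Rounding to the nearest integer gives P1 5, P2 7, P3 8, P4 5, P5 7, P6 5 — total 37, matching the house size, so no adjustment is needed.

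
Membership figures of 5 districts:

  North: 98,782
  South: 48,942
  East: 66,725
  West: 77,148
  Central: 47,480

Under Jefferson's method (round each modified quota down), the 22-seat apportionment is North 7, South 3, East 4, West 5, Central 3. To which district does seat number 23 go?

Priority for the next seat is population ÷ (current seats + 1).
Priorities: North 12347.750, South 12235.500, East 13345.000, West 12858.000, Central 11870.000.
Highest priority: East.

East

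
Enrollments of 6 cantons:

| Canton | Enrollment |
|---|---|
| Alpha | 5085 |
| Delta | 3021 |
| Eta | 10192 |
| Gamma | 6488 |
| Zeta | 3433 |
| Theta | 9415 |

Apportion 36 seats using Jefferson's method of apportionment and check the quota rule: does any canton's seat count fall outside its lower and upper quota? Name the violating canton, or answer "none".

Standard quotas: Alpha 4.864, Delta 2.890, Eta 9.749, Gamma 6.206, Zeta 3.284, Theta 9.006.
Jefferson allocation: Alpha 5, Delta 3, Eta 10, Gamma 6, Zeta 3, Theta 9.
Every allocation lies between the lower and upper quota.

none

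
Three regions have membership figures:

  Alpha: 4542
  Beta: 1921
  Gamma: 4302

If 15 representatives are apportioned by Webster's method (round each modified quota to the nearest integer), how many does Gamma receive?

6

Standard divisor 10765/15 ≈ 717.667; standard quotas: Alpha 6.329, Beta 2.677, Gamma 5.994.
Rounding to the nearest integer gives Alpha 6, Beta 3, Gamma 6 — total 15, matching the house size, so no adjustment is needed.
Gamma receives 6.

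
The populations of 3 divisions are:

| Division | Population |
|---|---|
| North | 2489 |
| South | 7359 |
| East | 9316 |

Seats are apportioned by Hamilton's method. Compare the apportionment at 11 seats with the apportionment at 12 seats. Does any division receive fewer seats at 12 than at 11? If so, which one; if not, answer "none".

North

At 11 seats: North 2, South 4, East 5.
At 12 seats: North 1, South 5, East 6.
North drops from 2 to 1.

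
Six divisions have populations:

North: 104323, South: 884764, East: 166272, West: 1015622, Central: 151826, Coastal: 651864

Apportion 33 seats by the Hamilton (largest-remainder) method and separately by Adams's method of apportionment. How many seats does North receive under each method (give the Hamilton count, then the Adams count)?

Hamilton: North 1, South 10, East 2, West 11, Central 2, Coastal 7.
Adams: North 2, South 9, East 2, West 11, Central 2, Coastal 7.
North gets 1 under Hamilton and 2 under Adams.

1 and 2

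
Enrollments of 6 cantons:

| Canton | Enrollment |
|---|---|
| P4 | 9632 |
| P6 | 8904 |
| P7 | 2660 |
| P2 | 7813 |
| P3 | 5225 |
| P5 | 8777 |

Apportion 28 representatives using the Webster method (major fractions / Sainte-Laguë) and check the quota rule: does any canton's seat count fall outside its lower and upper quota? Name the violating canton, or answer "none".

none

Standard quotas: P4 6.270, P6 5.796, P7 1.732, P2 5.086, P3 3.401, P5 5.714.
Webster allocation: P4 6, P6 6, P7 2, P2 5, P3 3, P5 6.
Every allocation lies between the lower and upper quota.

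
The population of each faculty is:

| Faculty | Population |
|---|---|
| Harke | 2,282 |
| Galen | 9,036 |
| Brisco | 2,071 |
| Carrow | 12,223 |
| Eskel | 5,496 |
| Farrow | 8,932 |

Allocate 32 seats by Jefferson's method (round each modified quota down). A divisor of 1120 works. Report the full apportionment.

Harke=2, Galen=8, Brisco=1, Carrow=10, Eskel=4, Farrow=7

With modified divisor 1120: modified quotas Harke 2.038, Galen 8.068, Brisco 1.849, Carrow 10.913, Eskel 4.907, Farrow 7.975.
Rounding down: Harke 2, Galen 8, Brisco 1, Carrow 10, Eskel 4, Farrow 7 (total 32).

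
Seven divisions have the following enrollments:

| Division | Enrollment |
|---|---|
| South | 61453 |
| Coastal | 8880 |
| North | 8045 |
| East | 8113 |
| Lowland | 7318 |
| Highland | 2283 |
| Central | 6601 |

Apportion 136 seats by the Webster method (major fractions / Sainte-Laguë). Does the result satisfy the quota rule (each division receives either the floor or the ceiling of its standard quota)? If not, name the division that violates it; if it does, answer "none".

South

Standard quotas: South 81.384, Coastal 11.760, North 10.654, East 10.744, Lowland 9.691, Highland 3.023, Central 8.742.
Webster allocation: South 80, Coastal 12, North 11, East 11, Lowland 10, Highland 3, Central 9.
South has quota 81.384 (lower 81, upper 82) but receives 80 — outside the quota interval.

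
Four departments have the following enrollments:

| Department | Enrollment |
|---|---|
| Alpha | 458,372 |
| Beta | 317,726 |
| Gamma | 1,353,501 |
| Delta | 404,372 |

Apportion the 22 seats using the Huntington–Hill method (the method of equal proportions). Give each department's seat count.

Alpha 4, Beta 3, Gamma 12, Delta 3

With divisor 117270: modified quotas Alpha 3.909, Beta 2.709, Gamma 11.542, Delta 3.448.
Geometric-mean thresholds: Alpha √(3·4)=3.464, Beta √(2·3)=2.449, Gamma √(11·12)=11.489, Delta √(3·4)=3.464.
Each quota rounded against its threshold gives Alpha 4, Beta 3, Gamma 12, Delta 3 (total 22).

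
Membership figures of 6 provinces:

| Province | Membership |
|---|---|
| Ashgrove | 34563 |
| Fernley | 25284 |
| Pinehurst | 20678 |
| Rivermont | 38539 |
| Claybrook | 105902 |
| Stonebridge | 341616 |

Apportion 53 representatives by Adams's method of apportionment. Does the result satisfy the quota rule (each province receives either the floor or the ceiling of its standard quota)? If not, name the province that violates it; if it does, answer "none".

Stonebridge

Standard quotas: Ashgrove 3.233, Fernley 2.365, Pinehurst 1.934, Rivermont 3.605, Claybrook 9.906, Stonebridge 31.956.
Adams allocation: Ashgrove 4, Fernley 3, Pinehurst 2, Rivermont 4, Claybrook 10, Stonebridge 30.
Stonebridge has quota 31.956 (lower 31, upper 32) but receives 30 — outside the quota interval.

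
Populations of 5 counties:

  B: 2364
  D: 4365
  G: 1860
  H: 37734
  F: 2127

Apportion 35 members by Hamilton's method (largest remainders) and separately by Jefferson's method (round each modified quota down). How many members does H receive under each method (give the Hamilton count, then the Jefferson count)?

Hamilton: B 2, D 3, G 1, H 27, F 2.
Jefferson: B 1, D 3, G 1, H 29, F 1.
H gets 27 under Hamilton and 29 under Jefferson.

27 and 29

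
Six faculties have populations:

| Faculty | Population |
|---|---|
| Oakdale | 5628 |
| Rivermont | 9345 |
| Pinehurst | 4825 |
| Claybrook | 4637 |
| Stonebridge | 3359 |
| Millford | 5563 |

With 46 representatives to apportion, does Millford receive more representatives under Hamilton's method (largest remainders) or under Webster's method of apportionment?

Hamilton

Hamilton: Oakdale 8, Rivermont 13, Pinehurst 7, Claybrook 6, Stonebridge 4, Millford 8.
Webster: Oakdale 8, Rivermont 13, Pinehurst 7, Claybrook 6, Stonebridge 5, Millford 7.
Millford gets 8 under Hamilton and 7 under Webster.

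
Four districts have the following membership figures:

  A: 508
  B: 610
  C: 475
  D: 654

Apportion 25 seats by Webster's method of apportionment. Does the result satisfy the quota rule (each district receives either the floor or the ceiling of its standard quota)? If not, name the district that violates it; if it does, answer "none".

Standard quotas: A 5.652, B 6.787, C 5.285, D 7.276.
Webster allocation: A 6, B 7, C 5, D 7.
Every allocation lies between the lower and upper quota.

none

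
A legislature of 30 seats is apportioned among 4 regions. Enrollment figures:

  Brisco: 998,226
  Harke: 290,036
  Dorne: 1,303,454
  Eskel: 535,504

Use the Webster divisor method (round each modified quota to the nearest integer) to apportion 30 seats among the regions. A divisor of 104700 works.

With modified divisor 104700: modified quotas Brisco 9.534, Harke 2.770, Dorne 12.449, Eskel 5.115.
Rounding to the nearest integer: Brisco 10, Harke 3, Dorne 12, Eskel 5 (total 30).

Brisco: 10, Harke: 3, Dorne: 12, Eskel: 5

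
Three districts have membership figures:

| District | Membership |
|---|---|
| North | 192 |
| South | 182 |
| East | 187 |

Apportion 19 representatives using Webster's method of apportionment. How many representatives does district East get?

6

Standard divisor 561/19 ≈ 29.526; standard quotas: North 6.503, South 6.164, East 6.333.
Rounding to the nearest integer gives North 7, South 6, East 6 — total 19, matching the house size, so no adjustment is needed.
East receives 6.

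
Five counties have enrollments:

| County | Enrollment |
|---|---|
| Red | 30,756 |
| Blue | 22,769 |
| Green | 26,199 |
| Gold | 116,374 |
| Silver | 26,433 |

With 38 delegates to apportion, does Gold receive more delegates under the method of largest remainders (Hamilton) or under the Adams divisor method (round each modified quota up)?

Hamilton: Red 5, Blue 4, Green 4, Gold 20, Silver 5.
Adams: Red 5, Blue 4, Green 5, Gold 19, Silver 5.
Gold gets 20 under Hamilton and 19 under Adams.

Hamilton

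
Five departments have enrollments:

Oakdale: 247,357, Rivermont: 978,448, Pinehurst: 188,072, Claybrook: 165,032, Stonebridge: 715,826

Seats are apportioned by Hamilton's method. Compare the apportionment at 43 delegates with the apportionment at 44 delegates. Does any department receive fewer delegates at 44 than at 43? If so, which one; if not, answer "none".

At 43 seats: Oakdale 5, Rivermont 18, Pinehurst 4, Claybrook 3, Stonebridge 13.
At 44 seats: Oakdale 5, Rivermont 19, Pinehurst 3, Claybrook 3, Stonebridge 14.
Pinehurst drops from 4 to 3.

Pinehurst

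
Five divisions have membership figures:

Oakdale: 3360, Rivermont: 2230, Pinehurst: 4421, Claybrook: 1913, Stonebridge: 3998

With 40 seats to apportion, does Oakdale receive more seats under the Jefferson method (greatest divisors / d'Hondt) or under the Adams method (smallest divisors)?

Jefferson: Oakdale 9, Rivermont 5, Pinehurst 11, Claybrook 5, Stonebridge 10.
Adams: Oakdale 8, Rivermont 6, Pinehurst 11, Claybrook 5, Stonebridge 10.
Oakdale gets 9 under Jefferson and 8 under Adams.

Jefferson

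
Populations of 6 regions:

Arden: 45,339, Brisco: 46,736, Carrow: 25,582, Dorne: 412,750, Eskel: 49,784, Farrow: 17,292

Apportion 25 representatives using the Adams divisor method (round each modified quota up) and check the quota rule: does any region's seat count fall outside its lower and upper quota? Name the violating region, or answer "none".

Standard quotas: Arden 1.897, Brisco 1.956, Carrow 1.070, Dorne 17.270, Eskel 2.083, Farrow 0.724.
Adams allocation: Arden 2, Brisco 2, Carrow 1, Dorne 17, Eskel 2, Farrow 1.
Every allocation lies between the lower and upper quota.

none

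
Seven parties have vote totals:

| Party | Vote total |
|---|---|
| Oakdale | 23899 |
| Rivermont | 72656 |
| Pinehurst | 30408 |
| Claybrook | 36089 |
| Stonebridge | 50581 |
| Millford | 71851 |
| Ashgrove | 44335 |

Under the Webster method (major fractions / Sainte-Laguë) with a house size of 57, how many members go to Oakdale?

4

Standard divisor 329819/57 ≈ 5786.298; standard quotas: Oakdale 4.130, Rivermont 12.557, Pinehurst 5.255, Claybrook 6.237, Stonebridge 8.742, Millford 12.417, Ashgrove 7.662.
Rounding to the nearest integer gives Oakdale 4, Rivermont 13, Pinehurst 5, Claybrook 6, Stonebridge 9, Millford 12, Ashgrove 8 — total 57, matching the house size, so no adjustment is needed.
Oakdale receives 4.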